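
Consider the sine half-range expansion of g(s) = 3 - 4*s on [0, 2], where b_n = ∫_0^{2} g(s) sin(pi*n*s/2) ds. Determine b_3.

-4/(3*pi)

b_3 = ∫_0^{2} (3 - 4*s) sin(3*pi*s/2) ds.
Integrating by parts (boundary term plus one more integral), an antiderivative of (3 - 4*s) sin(3*pi*s/2) is 8*s*cos(3*pi*s/2)/(3*pi) - 16*sin(3*pi*s/2)/(9*pi**2) - 2*cos(3*pi*s/2)/pi; evaluating from 0 to 2: ∫_{0}^{2} (3 - 4*s) sin(3*pi*s/2) ds = (-10/(3*pi)) - (-2/pi) = -4/(3*pi).
Hence b_3 = -4/(3*pi).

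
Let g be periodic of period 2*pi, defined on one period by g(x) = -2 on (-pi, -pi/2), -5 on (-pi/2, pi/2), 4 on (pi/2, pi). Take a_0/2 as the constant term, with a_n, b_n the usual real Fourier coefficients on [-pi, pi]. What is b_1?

b_1 = 1/pi ∫_{-pi}^{pi} g(x) sin(x) dx.
Split the integral at the breakpoints.
Directly, an antiderivative of (-2) sin(x) is 2*cos(x); evaluating from -pi to -pi/2: ∫_{-pi}^{-pi/2} (-2) sin(x) dx = (0) - (-2) = 2.
Directly, an antiderivative of (-5) sin(x) is 5*cos(x); evaluating from -pi/2 to pi/2: ∫_{-pi/2}^{pi/2} (-5) sin(x) dx = (0) - (0) = 0.
Directly, an antiderivative of (4) sin(x) is -4*cos(x); evaluating from pi/2 to pi: ∫_{pi/2}^{pi} (4) sin(x) dx = (4) - (0) = 4.
Summing the pieces and multiplying by (1/pi) gives b_1 = 6/pi.

6/pi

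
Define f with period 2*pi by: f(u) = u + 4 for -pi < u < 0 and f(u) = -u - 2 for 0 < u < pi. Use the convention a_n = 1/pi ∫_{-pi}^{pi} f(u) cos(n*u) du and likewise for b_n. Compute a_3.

4/(9*pi)

a_3 = 1/pi ∫_{-pi}^{pi} f(u) cos(3*u) du.
Split the integral at the breakpoints.
Integrating by parts (boundary term plus one more integral), an antiderivative of (u + 4) cos(3*u) is u*sin(3*u)/3 + 4*sin(3*u)/3 + cos(3*u)/9; evaluating from -pi to 0: ∫_{-pi}^{0} (u + 4) cos(3*u) du = (1/9) - (-1/9) = 2/9.
Integrating by parts (boundary term plus one more integral), an antiderivative of (-u - 2) cos(3*u) is -u*sin(3*u)/3 - 2*sin(3*u)/3 - cos(3*u)/9; evaluating from 0 to pi: ∫_{0}^{pi} (-u - 2) cos(3*u) du = (1/9) - (-1/9) = 2/9.
Summing the pieces and multiplying by (1/pi) gives a_3 = 4/(9*pi).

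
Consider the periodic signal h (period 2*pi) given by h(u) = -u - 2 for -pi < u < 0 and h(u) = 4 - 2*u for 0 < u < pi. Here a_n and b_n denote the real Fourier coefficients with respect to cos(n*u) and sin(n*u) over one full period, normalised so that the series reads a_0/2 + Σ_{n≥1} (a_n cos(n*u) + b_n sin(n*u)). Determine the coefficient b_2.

b_2 = 1/pi ∫_{-pi}^{pi} h(u) sin(2*u) du.
Split the integral at the breakpoints.
Integrating by parts (boundary term plus one more integral), an antiderivative of (-u - 2) sin(2*u) is u*cos(2*u)/2 - sin(2*u)/4 + cos(2*u); evaluating from -pi to 0: ∫_{-pi}^{0} (-u - 2) sin(2*u) du = (1) - (1 - pi/2) = pi/2.
Integrating by parts (boundary term plus one more integral), an antiderivative of (4 - 2*u) sin(2*u) is u*cos(2*u) - sin(2*u)/2 - 2*cos(2*u); evaluating from 0 to pi: ∫_{0}^{pi} (4 - 2*u) sin(2*u) du = (-2 + pi) - (-2) = pi.
Summing the pieces and multiplying by (1/pi) gives b_2 = 3/2.

3/2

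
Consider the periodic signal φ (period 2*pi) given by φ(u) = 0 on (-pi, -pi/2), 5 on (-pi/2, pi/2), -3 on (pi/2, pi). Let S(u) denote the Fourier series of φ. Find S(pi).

-3/2

At u = pi the one-sided limits are φ(pi^-) = -3 and φ(pi^+) = 0.
By Dirichlet's theorem the series converges to their average, [(-3) + (0)]/2 = -3/2.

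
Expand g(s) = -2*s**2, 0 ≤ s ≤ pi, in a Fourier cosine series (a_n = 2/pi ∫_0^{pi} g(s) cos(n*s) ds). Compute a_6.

-2/9

a_6 = 2/pi ∫_0^{pi} (-2*s**2) cos(6*s) ds.
Integrating by parts twice (tabular method), an antiderivative of (-2*s**2) cos(6*s) is -s**2*sin(6*s)/3 - s*cos(6*s)/9 + sin(6*s)/54; evaluating from 0 to pi: ∫_{0}^{pi} (-2*s**2) cos(6*s) ds = (-pi/9) - (0) = -pi/9.
Hence a_6 = (2/pi)·(-pi/9) = -2/9.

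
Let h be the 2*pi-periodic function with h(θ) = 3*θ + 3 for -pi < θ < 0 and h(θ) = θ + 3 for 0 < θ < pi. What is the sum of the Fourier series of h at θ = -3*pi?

3 - pi

θ = -3*pi differs from θ = -pi by -1 full period(s), and the series is 2*pi-periodic.
At θ = -pi the one-sided limits are h(-pi^-) = 3 + pi and h(-pi^+) = 3 - 3*pi.
By Dirichlet's theorem the series converges to their average, [(3 + pi) + (3 - 3*pi)]/2 = 3 - pi.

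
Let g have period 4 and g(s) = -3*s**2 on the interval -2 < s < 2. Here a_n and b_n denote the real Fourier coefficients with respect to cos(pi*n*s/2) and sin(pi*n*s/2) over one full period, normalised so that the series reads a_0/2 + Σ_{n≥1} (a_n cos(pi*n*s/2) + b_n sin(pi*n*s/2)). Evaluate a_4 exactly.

-3/pi**2

a_4 = 1/2 ∫_{-2}^{2} g(s) cos(2*pi*s) ds.
g is even and cos(2*pi*s) is even, so the integrand is even and a_4 = ∫_0^{2} g(s) cos(2*pi*s) ds.
Integrating by parts twice (tabular method), an antiderivative of (-3*s**2) cos(2*pi*s) is -3*s**2*sin(2*pi*s)/(2*pi) - 3*s*cos(2*pi*s)/(2*pi**2) + 3*sin(2*pi*s)/(4*pi**3); evaluating from 0 to 2: ∫_{0}^{2} (-3*s**2) cos(2*pi*s) ds = (-3/pi**2) - (0) = -3/pi**2.
Hence a_4 = -3/pi**2.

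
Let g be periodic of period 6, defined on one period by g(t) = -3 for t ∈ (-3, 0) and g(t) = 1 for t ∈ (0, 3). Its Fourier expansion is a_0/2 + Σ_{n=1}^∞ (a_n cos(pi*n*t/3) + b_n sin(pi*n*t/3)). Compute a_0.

-2

a_0 = 1/3 ∫_{-3}^{3} g(t) dt = 1/3 · (-6) = -2.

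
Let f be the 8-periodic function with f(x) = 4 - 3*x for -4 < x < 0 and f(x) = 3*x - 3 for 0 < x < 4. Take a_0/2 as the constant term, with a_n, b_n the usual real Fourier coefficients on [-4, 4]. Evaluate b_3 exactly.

-14/(3*pi)

b_3 = 1/4 ∫_{-4}^{4} f(x) sin(3*pi*x/4) dx.
Split the integral at the breakpoints.
Integrating by parts (boundary term plus one more integral), an antiderivative of (4 - 3*x) sin(3*pi*x/4) is 4*x*cos(3*pi*x/4)/pi - 16*sin(3*pi*x/4)/(3*pi**2) - 16*cos(3*pi*x/4)/(3*pi); evaluating from -4 to 0: ∫_{-4}^{0} (4 - 3*x) sin(3*pi*x/4) dx = (-16/(3*pi)) - (64/(3*pi)) = -80/(3*pi).
Integrating by parts (boundary term plus one more integral), an antiderivative of (3*x - 3) sin(3*pi*x/4) is -4*x*cos(3*pi*x/4)/pi + 16*sin(3*pi*x/4)/(3*pi**2) + 4*cos(3*pi*x/4)/pi; evaluating from 0 to 4: ∫_{0}^{4} (3*x - 3) sin(3*pi*x/4) dx = (12/pi) - (4/pi) = 8/pi.
Summing the pieces and multiplying by (1/4) gives b_3 = -14/(3*pi).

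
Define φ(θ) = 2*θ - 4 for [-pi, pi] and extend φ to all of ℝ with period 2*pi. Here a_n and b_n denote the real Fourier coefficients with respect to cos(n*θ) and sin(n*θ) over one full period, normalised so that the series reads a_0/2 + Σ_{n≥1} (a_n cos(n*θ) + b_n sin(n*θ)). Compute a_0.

-8

a_0 = 1/pi ∫_{-pi}^{pi} φ(θ) dθ = 1/pi · (-8*pi) = -8.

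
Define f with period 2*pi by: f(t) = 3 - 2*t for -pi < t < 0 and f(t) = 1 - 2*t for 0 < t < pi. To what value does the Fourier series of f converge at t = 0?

At t = 0 the one-sided limits are f(0^-) = 3 and f(0^+) = 1.
By Dirichlet's theorem the series converges to their average, [(3) + (1)]/2 = 2.

2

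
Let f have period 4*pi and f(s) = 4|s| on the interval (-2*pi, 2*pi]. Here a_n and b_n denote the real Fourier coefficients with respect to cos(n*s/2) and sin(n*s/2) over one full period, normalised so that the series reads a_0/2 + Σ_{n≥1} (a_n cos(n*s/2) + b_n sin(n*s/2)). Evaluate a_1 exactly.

-32/pi

a_1 = (1/(2*pi)) ∫_{-2*pi}^{2*pi} f(s) cos(s/2) ds.
f is even and cos(s/2) is even, so the integrand is even and a_1 = 1/pi ∫_0^{2*pi} f(s) cos(s/2) ds.
Integrating by parts (boundary term plus one more integral), an antiderivative of (4*s) cos(s/2) is 8*s*sin(s/2) + 16*cos(s/2); evaluating from 0 to 2*pi: ∫_{0}^{2*pi} (4*s) cos(s/2) ds = (-16) - (16) = -32.
Hence a_1 = (1/pi)·(-32) = -32/pi.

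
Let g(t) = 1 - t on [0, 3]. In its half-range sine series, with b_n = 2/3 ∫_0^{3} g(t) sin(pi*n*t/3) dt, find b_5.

-2/(5*pi)

b_5 = 2/3 ∫_0^{3} (1 - t) sin(5*pi*t/3) dt.
Integrating by parts (boundary term plus one more integral), an antiderivative of (1 - t) sin(5*pi*t/3) is 3*t*cos(5*pi*t/3)/(5*pi) - 9*sin(5*pi*t/3)/(25*pi**2) - 3*cos(5*pi*t/3)/(5*pi); evaluating from 0 to 3: ∫_{0}^{3} (1 - t) sin(5*pi*t/3) dt = (-6/(5*pi)) - (-3/(5*pi)) = -3/(5*pi).
Hence b_5 = (2/3)·(-3/(5*pi)) = -2/(5*pi).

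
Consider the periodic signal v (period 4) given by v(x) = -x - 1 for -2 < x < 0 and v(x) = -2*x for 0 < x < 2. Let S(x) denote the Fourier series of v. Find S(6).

x = 6 differs from x = 2 by 1 full period(s), and the series is 4-periodic.
At x = 2 the one-sided limits are v(2^-) = -4 and v(2^+) = 1.
By Dirichlet's theorem the series converges to their average, [(-4) + (1)]/2 = -3/2.

-3/2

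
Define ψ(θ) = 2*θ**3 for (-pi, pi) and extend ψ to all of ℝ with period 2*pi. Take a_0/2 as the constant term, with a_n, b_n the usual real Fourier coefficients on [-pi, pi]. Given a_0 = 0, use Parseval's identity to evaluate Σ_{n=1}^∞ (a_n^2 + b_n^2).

8*pi**6/7

Parseval: a_0^2/2 + Σ_{n≥1} (a_n^2+b_n^2) = 1/pi ∫_{-pi}^{pi} ψ(θ)^2 dθ = 8*pi**6/7.
Subtract a_0^2/2 = 0: Σ (a_n^2+b_n^2) = 8*pi**6/7.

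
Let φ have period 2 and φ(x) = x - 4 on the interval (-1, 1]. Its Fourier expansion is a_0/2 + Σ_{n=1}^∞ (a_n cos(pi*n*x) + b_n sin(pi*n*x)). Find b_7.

b_7 = ∫_{-1}^{1} φ(x) sin(7*pi*x) dx.
Integrating by parts (boundary term plus one more integral), an antiderivative of (x - 4) sin(7*pi*x) is -x*cos(7*pi*x)/(7*pi) + sin(7*pi*x)/(49*pi**2) + 4*cos(7*pi*x)/(7*pi); evaluating from -1 to 1: ∫_{-1}^{1} (x - 4) sin(7*pi*x) dx = (-3/(7*pi)) - (-5/(7*pi)) = 2/(7*pi).
Hence b_7 = 2/(7*pi).

2/(7*pi)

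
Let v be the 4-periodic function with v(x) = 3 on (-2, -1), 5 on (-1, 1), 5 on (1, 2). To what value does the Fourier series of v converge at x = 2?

4

At x = 2 the one-sided limits are v(2^-) = 5 and v(2^+) = 3.
By Dirichlet's theorem the series converges to their average, [(5) + (3)]/2 = 4.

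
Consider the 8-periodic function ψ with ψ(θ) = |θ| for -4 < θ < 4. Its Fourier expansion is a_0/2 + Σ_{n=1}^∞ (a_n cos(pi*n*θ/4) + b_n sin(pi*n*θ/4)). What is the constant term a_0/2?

a_0 = 1/4 ∫_{-4}^{4} ψ(θ) dθ = 1/4 · (16) = 4.
So the constant term a_0/2 = 2.

2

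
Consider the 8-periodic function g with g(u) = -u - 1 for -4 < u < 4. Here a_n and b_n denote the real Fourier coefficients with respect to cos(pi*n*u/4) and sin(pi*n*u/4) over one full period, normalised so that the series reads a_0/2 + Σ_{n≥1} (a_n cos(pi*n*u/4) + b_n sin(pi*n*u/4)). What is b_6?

4/(3*pi)

b_6 = 1/4 ∫_{-4}^{4} g(u) sin(3*pi*u/2) du.
Integrating by parts (boundary term plus one more integral), an antiderivative of (-u - 1) sin(3*pi*u/2) is 2*u*cos(3*pi*u/2)/(3*pi) - 4*sin(3*pi*u/2)/(9*pi**2) + 2*cos(3*pi*u/2)/(3*pi); evaluating from -4 to 4: ∫_{-4}^{4} (-u - 1) sin(3*pi*u/2) du = (10/(3*pi)) - (-2/pi) = 16/(3*pi).
Hence b_6 = (1/4)·(16/(3*pi)) = 4/(3*pi).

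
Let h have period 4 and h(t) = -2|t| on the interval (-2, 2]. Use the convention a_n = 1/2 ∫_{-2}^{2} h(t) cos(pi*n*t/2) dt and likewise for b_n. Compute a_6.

a_6 = 1/2 ∫_{-2}^{2} h(t) cos(3*pi*t) dt.
h is even and cos(3*pi*t) is even, so the integrand is even and a_6 = ∫_0^{2} h(t) cos(3*pi*t) dt.
Integrating by parts (boundary term plus one more integral), an antiderivative of (-2*t) cos(3*pi*t) is -2*t*sin(3*pi*t)/(3*pi) - 2*cos(3*pi*t)/(9*pi**2); evaluating from 0 to 2: ∫_{0}^{2} (-2*t) cos(3*pi*t) dt = (-2/(9*pi**2)) - (-2/(9*pi**2)) = 0.
Hence a_6 = 0.

0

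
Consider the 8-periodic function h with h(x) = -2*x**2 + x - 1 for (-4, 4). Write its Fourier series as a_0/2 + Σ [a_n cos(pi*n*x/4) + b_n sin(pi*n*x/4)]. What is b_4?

-2/pi

b_4 = 1/4 ∫_{-4}^{4} h(x) sin(pi*x) dx.
Integrating by parts twice (tabular method), an antiderivative of (-2*x**2 + x - 1) sin(pi*x) is 2*x**2*cos(pi*x)/pi - 4*x*sin(pi*x)/pi**2 - x*cos(pi*x)/pi + sin(pi*x)/pi**2 - 4*cos(pi*x)/pi**3 + cos(pi*x)/pi; evaluating from -4 to 4: ∫_{-4}^{4} (-2*x**2 + x - 1) sin(pi*x) dx = (-4/pi**3 + 29/pi) - (-4/pi**3 + 37/pi) = -8/pi.
Hence b_4 = (1/4)·(-8/pi) = -2/pi.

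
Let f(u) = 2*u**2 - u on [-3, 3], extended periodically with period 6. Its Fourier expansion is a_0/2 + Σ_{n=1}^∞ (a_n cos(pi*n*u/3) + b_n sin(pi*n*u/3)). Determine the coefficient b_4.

b_4 = 1/3 ∫_{-3}^{3} f(u) sin(4*pi*u/3) du.
Integrating by parts twice (tabular method), an antiderivative of (2*u**2 - u) sin(4*pi*u/3) is -3*u**2*cos(4*pi*u/3)/(2*pi) + 9*u*sin(4*pi*u/3)/(4*pi**2) + 3*u*cos(4*pi*u/3)/(4*pi) - 9*sin(4*pi*u/3)/(16*pi**2) + 27*cos(4*pi*u/3)/(16*pi**3); evaluating from -3 to 3: ∫_{-3}^{3} (2*u**2 - u) sin(4*pi*u/3) du = (9*(3 - 20*pi**2)/(16*pi**3)) - (9*(3 - 28*pi**2)/(16*pi**3)) = 9/(2*pi).
Hence b_4 = (1/3)·(9/(2*pi)) = 3/(2*pi).

3/(2*pi)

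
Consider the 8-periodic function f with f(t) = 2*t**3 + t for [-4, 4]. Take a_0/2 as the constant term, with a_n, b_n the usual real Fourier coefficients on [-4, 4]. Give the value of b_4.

-66/pi + 24/pi**3

b_4 = 1/4 ∫_{-4}^{4} f(t) sin(pi*t) dt.
f is odd and sin(pi*t) is odd, so the integrand is even and b_4 = 1/2 ∫_0^{4} f(t) sin(pi*t) dt.
Integrating by parts three times (tabular method), an antiderivative of (2*t**3 + t) sin(pi*t) is -2*t**3*cos(pi*t)/pi + 6*t**2*sin(pi*t)/pi**2 - t*cos(pi*t)/pi + 12*t*cos(pi*t)/pi**3 - 12*sin(pi*t)/pi**4 + sin(pi*t)/pi**2; evaluating from 0 to 4: ∫_{0}^{4} (2*t**3 + t) sin(pi*t) dt = (-132/pi + 48/pi**3) - (0) = -132/pi + 48/pi**3.
Hence b_4 = (1/2)·(-132/pi + 48/pi**3) = -66/pi + 24/pi**3.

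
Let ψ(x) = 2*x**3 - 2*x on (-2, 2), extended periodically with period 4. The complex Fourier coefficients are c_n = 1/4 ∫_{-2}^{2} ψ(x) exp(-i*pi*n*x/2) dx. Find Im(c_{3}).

-4/pi + 32/(9*pi**3)

Since ψ is real-valued, Im(c_{3}) = -1/4 ∫_{-2}^{2} ψ(x) sin(3*pi*x/2) dx = -b_{3}/2.
ψ is odd and sin(3*pi*x/2) is odd, so the integrand is even: ∫_{-2}^{2} ψ(x) sin(3*pi*x/2) dx = 2∫_0^{2} ψ(x) sin(3*pi*x/2) dx.
Integrating by parts three times (tabular method), an antiderivative of (2*x**3 - 2*x) sin(3*pi*x/2) is -4*x**3*cos(3*pi*x/2)/(3*pi) + 8*x**2*sin(3*pi*x/2)/(3*pi**2) + 32*x*cos(3*pi*x/2)/(9*pi**3) + 4*x*cos(3*pi*x/2)/(3*pi) - 8*sin(3*pi*x/2)/(9*pi**2) - 64*sin(3*pi*x/2)/(27*pi**4); evaluating from 0 to 2: ∫_{0}^{2} (2*x**3 - 2*x) sin(3*pi*x/2) dx = (-64/(9*pi**3) + 8/pi) - (0) = -64/(9*pi**3) + 8/pi.
So ∫_{-2}^{2} ψ(x) sin(3*pi*x/2) dx = -128/(9*pi**3) + 16/pi.
Hence Im(c_{3}) = (-1/4)·(-128/(9*pi**3) + 16/pi) = -4/pi + 32/(9*pi**3).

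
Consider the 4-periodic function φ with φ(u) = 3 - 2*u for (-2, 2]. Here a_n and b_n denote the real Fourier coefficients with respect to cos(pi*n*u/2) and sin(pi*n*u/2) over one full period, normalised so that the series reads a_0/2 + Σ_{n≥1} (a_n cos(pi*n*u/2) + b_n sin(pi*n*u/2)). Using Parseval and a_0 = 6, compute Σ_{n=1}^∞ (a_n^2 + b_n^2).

Parseval: a_0^2/2 + Σ_{n≥1} (a_n^2+b_n^2) = 1/2 ∫_{-2}^{2} φ(u)^2 du = 86/3.
Subtract a_0^2/2 = 18: Σ (a_n^2+b_n^2) = 32/3.

32/3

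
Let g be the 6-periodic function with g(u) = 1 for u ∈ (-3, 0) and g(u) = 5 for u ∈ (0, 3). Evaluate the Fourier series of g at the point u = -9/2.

u = -9/2 differs from u = 3/2 by -1 full period(s), and the series is 6-periodic.
g is continuous at u = 3/2 with value 5, so the series converges to 5 there.

5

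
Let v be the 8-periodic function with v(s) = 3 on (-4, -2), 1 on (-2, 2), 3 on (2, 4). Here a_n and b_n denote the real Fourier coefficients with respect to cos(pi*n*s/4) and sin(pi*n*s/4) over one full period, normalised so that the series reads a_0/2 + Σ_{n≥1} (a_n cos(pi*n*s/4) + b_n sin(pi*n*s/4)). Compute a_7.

4/(7*pi)

a_7 = 1/4 ∫_{-4}^{4} v(s) cos(7*pi*s/4) ds.
v is even and cos(7*pi*s/4) is even, so the integrand is even and a_7 = 1/2 ∫_0^{4} v(s) cos(7*pi*s/4) ds.
Split the integral at the breakpoints.
Directly, an antiderivative of (1) cos(7*pi*s/4) is 4*sin(7*pi*s/4)/(7*pi); evaluating from 0 to 2: ∫_{0}^{2} (1) cos(7*pi*s/4) ds = (-4/(7*pi)) - (0) = -4/(7*pi).
Directly, an antiderivative of (3) cos(7*pi*s/4) is 12*sin(7*pi*s/4)/(7*pi); evaluating from 2 to 4: ∫_{2}^{4} (3) cos(7*pi*s/4) ds = (0) - (-12/(7*pi)) = 12/(7*pi).
Summing the pieces and multiplying by (1/2) gives a_7 = 4/(7*pi).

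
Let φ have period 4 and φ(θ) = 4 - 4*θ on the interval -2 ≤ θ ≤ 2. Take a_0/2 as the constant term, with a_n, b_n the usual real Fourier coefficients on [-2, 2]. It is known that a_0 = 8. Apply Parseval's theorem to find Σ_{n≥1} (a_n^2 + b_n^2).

Parseval: a_0^2/2 + Σ_{n≥1} (a_n^2+b_n^2) = 1/2 ∫_{-2}^{2} φ(θ)^2 dθ = 224/3.
Subtract a_0^2/2 = 32: Σ (a_n^2+b_n^2) = 128/3.

128/3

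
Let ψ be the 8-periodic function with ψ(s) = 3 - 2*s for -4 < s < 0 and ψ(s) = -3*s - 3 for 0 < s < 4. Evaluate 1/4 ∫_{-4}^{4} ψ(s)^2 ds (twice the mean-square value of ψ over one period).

442/3

1/4 ∫_{-4}^{4} ψ(s)^2 ds = 1/4 · (1768/3) = 442/3.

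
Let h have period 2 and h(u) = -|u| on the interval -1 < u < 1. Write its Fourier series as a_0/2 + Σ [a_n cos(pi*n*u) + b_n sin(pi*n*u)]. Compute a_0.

-1

a_0 = ∫_{-1}^{1} h(u) du = -1.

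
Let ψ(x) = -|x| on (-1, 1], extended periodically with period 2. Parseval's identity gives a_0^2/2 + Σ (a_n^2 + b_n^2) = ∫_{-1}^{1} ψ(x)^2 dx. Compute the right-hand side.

2/3

∫_{-1}^{1} ψ(x)^2 dx = 2/3.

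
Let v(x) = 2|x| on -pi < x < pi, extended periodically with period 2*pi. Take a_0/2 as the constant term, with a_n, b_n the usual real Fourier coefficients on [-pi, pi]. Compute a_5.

-8/(25*pi)

a_5 = 1/pi ∫_{-pi}^{pi} v(x) cos(5*x) dx.
v is even and cos(5*x) is even, so the integrand is even and a_5 = 2/pi ∫_0^{pi} v(x) cos(5*x) dx.
Integrating by parts (boundary term plus one more integral), an antiderivative of (2*x) cos(5*x) is 2*x*sin(5*x)/5 + 2*cos(5*x)/25; evaluating from 0 to pi: ∫_{0}^{pi} (2*x) cos(5*x) dx = (-2/25) - (2/25) = -4/25.
Hence a_5 = (2/pi)·(-4/25) = -8/(25*pi).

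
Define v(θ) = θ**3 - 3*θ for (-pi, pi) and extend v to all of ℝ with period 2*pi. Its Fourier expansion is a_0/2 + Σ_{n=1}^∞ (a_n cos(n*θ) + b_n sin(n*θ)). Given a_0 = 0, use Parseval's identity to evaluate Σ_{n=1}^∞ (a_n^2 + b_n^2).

Parseval: a_0^2/2 + Σ_{n≥1} (a_n^2+b_n^2) = 1/pi ∫_{-pi}^{pi} v(θ)^2 dθ = 2*pi**2*(-42*pi**2 + 105 + 5*pi**4)/35.
Subtract a_0^2/2 = 0: Σ (a_n^2+b_n^2) = 2*pi**2*(-42*pi**2 + 105 + 5*pi**4)/35.

2*pi**2*(-42*pi**2 + 105 + 5*pi**4)/35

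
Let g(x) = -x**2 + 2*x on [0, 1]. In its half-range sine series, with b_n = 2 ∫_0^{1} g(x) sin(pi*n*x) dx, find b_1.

8/pi**3 + 2/pi

b_1 = 2 ∫_0^{1} (-x**2 + 2*x) sin(pi*x) dx.
Integrating by parts twice (tabular method), an antiderivative of (-x**2 + 2*x) sin(pi*x) is x**2*cos(pi*x)/pi - 2*x*sin(pi*x)/pi**2 - 2*x*cos(pi*x)/pi + 2*sin(pi*x)/pi**2 - 2*cos(pi*x)/pi**3; evaluating from 0 to 1: ∫_{0}^{1} (-x**2 + 2*x) sin(pi*x) dx = ((2 + pi**2)/pi**3) - (-2/pi**3) = (4 + pi**2)/pi**3.
Hence b_1 = 2·((4 + pi**2)/pi**3) = 8/pi**3 + 2/pi.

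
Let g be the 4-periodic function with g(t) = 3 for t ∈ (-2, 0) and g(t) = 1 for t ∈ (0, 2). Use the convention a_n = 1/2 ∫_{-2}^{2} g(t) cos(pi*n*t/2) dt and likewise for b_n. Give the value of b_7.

-4/(7*pi)

b_7 = 1/2 ∫_{-2}^{2} g(t) sin(7*pi*t/2) dt.
Split the integral at the breakpoints.
Directly, an antiderivative of (3) sin(7*pi*t/2) is -6*cos(7*pi*t/2)/(7*pi); evaluating from -2 to 0: ∫_{-2}^{0} (3) sin(7*pi*t/2) dt = (-6/(7*pi)) - (6/(7*pi)) = -12/(7*pi).
Directly, an antiderivative of (1) sin(7*pi*t/2) is -2*cos(7*pi*t/2)/(7*pi); evaluating from 0 to 2: ∫_{0}^{2} (1) sin(7*pi*t/2) dt = (2/(7*pi)) - (-2/(7*pi)) = 4/(7*pi).
Summing the pieces and multiplying by (1/2) gives b_7 = -4/(7*pi).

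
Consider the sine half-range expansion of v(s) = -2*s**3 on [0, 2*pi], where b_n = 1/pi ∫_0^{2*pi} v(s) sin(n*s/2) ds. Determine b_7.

192/343 - 32*pi**2/7

b_7 = 1/pi ∫_0^{2*pi} (-2*s**3) sin(7*s/2) ds.
Integrating by parts three times (tabular method), an antiderivative of (-2*s**3) sin(7*s/2) is 4*s**3*cos(7*s/2)/7 - 24*s**2*sin(7*s/2)/49 - 96*s*cos(7*s/2)/343 + 192*sin(7*s/2)/2401; evaluating from 0 to 2*pi: ∫_{0}^{2*pi} (-2*s**3) sin(7*s/2) ds = (32*pi*(6 - 49*pi**2)/343) - (0) = 32*pi*(6 - 49*pi**2)/343.
Hence b_7 = (1/pi)·(32*pi*(6 - 49*pi**2)/343) = 192/343 - 32*pi**2/7.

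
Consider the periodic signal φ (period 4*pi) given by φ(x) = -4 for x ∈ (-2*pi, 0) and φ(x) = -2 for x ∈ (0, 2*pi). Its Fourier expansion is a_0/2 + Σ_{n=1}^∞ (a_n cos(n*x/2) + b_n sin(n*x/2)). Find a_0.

a_0 = (1/(2*pi)) ∫_{-2*pi}^{2*pi} φ(x) dx = (1/(2*pi)) · (-12*pi) = -6.

-6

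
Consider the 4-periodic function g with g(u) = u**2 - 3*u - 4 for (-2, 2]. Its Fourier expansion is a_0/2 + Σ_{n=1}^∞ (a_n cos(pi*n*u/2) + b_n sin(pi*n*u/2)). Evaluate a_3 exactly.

a_3 = 1/2 ∫_{-2}^{2} g(u) cos(3*pi*u/2) du.
Integrating by parts twice (tabular method), an antiderivative of (u**2 - 3*u - 4) cos(3*pi*u/2) is 2*u**2*sin(3*pi*u/2)/(3*pi) - 2*u*sin(3*pi*u/2)/pi + 8*u*cos(3*pi*u/2)/(9*pi**2) - 8*sin(3*pi*u/2)/(3*pi) - 16*sin(3*pi*u/2)/(27*pi**3) - 4*cos(3*pi*u/2)/(3*pi**2); evaluating from -2 to 2: ∫_{-2}^{2} (u**2 - 3*u - 4) cos(3*pi*u/2) du = (-4/(9*pi**2)) - (28/(9*pi**2)) = -32/(9*pi**2).
Hence a_3 = (1/2)·(-32/(9*pi**2)) = -16/(9*pi**2).

-16/(9*pi**2)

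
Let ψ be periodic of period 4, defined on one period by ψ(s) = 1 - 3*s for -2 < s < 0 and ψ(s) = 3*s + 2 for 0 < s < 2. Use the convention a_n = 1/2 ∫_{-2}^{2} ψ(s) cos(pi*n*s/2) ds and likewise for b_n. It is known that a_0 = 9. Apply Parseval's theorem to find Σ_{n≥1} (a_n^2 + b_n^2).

Parseval: a_0^2/2 + Σ_{n≥1} (a_n^2+b_n^2) = 1/2 ∫_{-2}^{2} ψ(s)^2 ds = 47.
Subtract a_0^2/2 = 81/2: Σ (a_n^2+b_n^2) = 13/2.

13/2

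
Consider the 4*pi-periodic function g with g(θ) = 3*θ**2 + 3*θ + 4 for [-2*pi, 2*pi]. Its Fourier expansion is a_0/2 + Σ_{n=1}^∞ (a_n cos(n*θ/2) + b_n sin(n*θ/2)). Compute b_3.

b_3 = (1/(2*pi)) ∫_{-2*pi}^{2*pi} g(θ) sin(3*θ/2) dθ.
Integrating by parts twice (tabular method), an antiderivative of (3*θ**2 + 3*θ + 4) sin(3*θ/2) is -2*θ**2*cos(3*θ/2) + 8*θ*sin(3*θ/2)/3 - 2*θ*cos(3*θ/2) + 4*sin(3*θ/2)/3 - 8*cos(3*θ/2)/9; evaluating from -2*pi to 2*pi: ∫_{-2*pi}^{2*pi} (3*θ**2 + 3*θ + 4) sin(3*θ/2) dθ = (8/9 + 4*pi + 8*pi**2) - (-4*pi + 8/9 + 8*pi**2) = 8*pi.
Hence b_3 = (1/(2*pi))·(8*pi) = 4.

4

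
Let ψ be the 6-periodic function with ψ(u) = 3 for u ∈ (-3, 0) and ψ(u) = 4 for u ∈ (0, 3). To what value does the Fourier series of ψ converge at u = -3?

7/2

At u = -3 the one-sided limits are ψ(-3^-) = 4 and ψ(-3^+) = 3.
By Dirichlet's theorem the series converges to their average, [(4) + (3)]/2 = 7/2.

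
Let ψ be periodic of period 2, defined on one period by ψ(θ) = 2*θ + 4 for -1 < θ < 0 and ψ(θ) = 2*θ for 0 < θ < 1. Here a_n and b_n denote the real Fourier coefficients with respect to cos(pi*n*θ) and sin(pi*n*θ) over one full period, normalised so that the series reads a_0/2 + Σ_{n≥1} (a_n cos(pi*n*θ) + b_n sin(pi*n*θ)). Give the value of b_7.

-4/(7*pi)

b_7 = ∫_{-1}^{1} ψ(θ) sin(7*pi*θ) dθ.
Split the integral at the breakpoints.
Integrating by parts (boundary term plus one more integral), an antiderivative of (2*θ + 4) sin(7*pi*θ) is -2*θ*cos(7*pi*θ)/(7*pi) + 2*sin(7*pi*θ)/(49*pi**2) - 4*cos(7*pi*θ)/(7*pi); evaluating from -1 to 0: ∫_{-1}^{0} (2*θ + 4) sin(7*pi*θ) dθ = (-4/(7*pi)) - (2/(7*pi)) = -6/(7*pi).
Integrating by parts (boundary term plus one more integral), an antiderivative of (2*θ) sin(7*pi*θ) is -2*θ*cos(7*pi*θ)/(7*pi) + 2*sin(7*pi*θ)/(49*pi**2); evaluating from 0 to 1: ∫_{0}^{1} (2*θ) sin(7*pi*θ) dθ = (2/(7*pi)) - (0) = 2/(7*pi).
Summing the pieces gives b_7 = -4/(7*pi).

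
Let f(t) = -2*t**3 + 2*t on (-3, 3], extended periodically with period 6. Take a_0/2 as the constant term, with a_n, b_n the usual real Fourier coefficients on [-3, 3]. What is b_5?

24*(27 - 100*pi**2)/(125*pi**3)

b_5 = 1/3 ∫_{-3}^{3} f(t) sin(5*pi*t/3) dt.
f is odd and sin(5*pi*t/3) is odd, so the integrand is even and b_5 = 2/3 ∫_0^{3} f(t) sin(5*pi*t/3) dt.
Integrating by parts three times (tabular method), an antiderivative of (-2*t**3 + 2*t) sin(5*pi*t/3) is 6*t**3*cos(5*pi*t/3)/(5*pi) - 54*t**2*sin(5*pi*t/3)/(25*pi**2) - 6*t*cos(5*pi*t/3)/(5*pi) - 324*t*cos(5*pi*t/3)/(125*pi**3) + 972*sin(5*pi*t/3)/(625*pi**4) + 18*sin(5*pi*t/3)/(25*pi**2); evaluating from 0 to 3: ∫_{0}^{3} (-2*t**3 + 2*t) sin(5*pi*t/3) dt = (36*(27 - 100*pi**2)/(125*pi**3)) - (0) = 36*(27 - 100*pi**2)/(125*pi**3).
Hence b_5 = (2/3)·(36*(27 - 100*pi**2)/(125*pi**3)) = 24*(27 - 100*pi**2)/(125*pi**3).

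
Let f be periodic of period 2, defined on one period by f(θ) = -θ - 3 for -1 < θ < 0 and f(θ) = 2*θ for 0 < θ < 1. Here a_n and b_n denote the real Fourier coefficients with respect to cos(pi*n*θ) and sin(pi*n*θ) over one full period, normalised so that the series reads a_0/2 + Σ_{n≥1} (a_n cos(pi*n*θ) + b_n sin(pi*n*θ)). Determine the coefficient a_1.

a_1 = ∫_{-1}^{1} f(θ) cos(pi*θ) dθ.
Split the integral at the breakpoints.
Integrating by parts (boundary term plus one more integral), an antiderivative of (-θ - 3) cos(pi*θ) is -θ*sin(pi*θ)/pi - 3*sin(pi*θ)/pi - cos(pi*θ)/pi**2; evaluating from -1 to 0: ∫_{-1}^{0} (-θ - 3) cos(pi*θ) dθ = (-1/pi**2) - (pi**(-2)) = -2/pi**2.
Integrating by parts (boundary term plus one more integral), an antiderivative of (2*θ) cos(pi*θ) is 2*θ*sin(pi*θ)/pi + 2*cos(pi*θ)/pi**2; evaluating from 0 to 1: ∫_{0}^{1} (2*θ) cos(pi*θ) dθ = (-2/pi**2) - (2/pi**2) = -4/pi**2.
Summing the pieces gives a_1 = -6/pi**2.

-6/pi**2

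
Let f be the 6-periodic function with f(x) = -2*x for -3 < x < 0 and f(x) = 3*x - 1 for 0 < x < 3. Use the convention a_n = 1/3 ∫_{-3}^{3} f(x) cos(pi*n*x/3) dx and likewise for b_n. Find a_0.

13/2

a_0 = 1/3 ∫_{-3}^{3} f(x) dx = 1/3 · (39/2) = 13/2.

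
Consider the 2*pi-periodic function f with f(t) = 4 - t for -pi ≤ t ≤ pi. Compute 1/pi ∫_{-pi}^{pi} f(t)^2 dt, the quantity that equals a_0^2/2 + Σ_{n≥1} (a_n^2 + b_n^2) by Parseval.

2*pi**2/3 + 32

1/pi ∫_{-pi}^{pi} f(t)^2 dt = 1/pi · (2*pi*(pi**2 + 48)/3) = 2*pi**2/3 + 32.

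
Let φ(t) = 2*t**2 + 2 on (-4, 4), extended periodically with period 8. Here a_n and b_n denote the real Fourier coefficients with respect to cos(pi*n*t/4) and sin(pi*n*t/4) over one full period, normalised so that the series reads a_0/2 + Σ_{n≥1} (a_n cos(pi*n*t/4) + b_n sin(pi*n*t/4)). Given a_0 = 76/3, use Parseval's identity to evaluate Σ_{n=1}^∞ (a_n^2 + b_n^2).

8192/45

Parseval: a_0^2/2 + Σ_{n≥1} (a_n^2+b_n^2) = 1/4 ∫_{-4}^{4} φ(t)^2 dt = 7544/15.
Subtract a_0^2/2 = 2888/9: Σ (a_n^2+b_n^2) = 8192/45.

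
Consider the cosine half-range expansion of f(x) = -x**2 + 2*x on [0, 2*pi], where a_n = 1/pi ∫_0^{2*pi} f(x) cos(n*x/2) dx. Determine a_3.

a_3 = 1/pi ∫_0^{2*pi} (-x**2 + 2*x) cos(3*x/2) dx.
Integrating by parts twice (tabular method), an antiderivative of (-x**2 + 2*x) cos(3*x/2) is -2*x**2*sin(3*x/2)/3 + 4*x*sin(3*x/2)/3 - 8*x*cos(3*x/2)/9 + 16*sin(3*x/2)/27 + 8*cos(3*x/2)/9; evaluating from 0 to 2*pi: ∫_{0}^{2*pi} (-x**2 + 2*x) cos(3*x/2) dx = (-8/9 + 16*pi/9) - (8/9) = -16/9 + 16*pi/9.
Hence a_3 = (1/pi)·(-16/9 + 16*pi/9) = 16*(-1 + pi)/(9*pi).

16*(-1 + pi)/(9*pi)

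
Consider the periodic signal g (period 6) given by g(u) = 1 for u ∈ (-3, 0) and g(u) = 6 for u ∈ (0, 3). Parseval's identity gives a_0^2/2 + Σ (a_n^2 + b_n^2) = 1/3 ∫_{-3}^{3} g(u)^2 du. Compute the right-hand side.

37

1/3 ∫_{-3}^{3} g(u)^2 du = 1/3 · (111) = 37.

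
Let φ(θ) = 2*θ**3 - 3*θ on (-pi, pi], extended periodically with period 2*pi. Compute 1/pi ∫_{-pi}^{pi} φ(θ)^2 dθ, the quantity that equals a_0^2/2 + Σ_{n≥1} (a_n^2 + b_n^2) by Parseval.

1/pi ∫_{-pi}^{pi} φ(θ)^2 dθ = 1/pi · (2*pi**3*(-84*pi**2 + 105 + 20*pi**4)/35) = 2*pi**2*(-84*pi**2 + 105 + 20*pi**4)/35.

2*pi**2*(-84*pi**2 + 105 + 20*pi**4)/35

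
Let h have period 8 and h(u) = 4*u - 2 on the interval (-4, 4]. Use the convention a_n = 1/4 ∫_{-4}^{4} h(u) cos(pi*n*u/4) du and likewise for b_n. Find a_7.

a_7 = 1/4 ∫_{-4}^{4} h(u) cos(7*pi*u/4) du.
Integrating by parts (boundary term plus one more integral), an antiderivative of (4*u - 2) cos(7*pi*u/4) is 16*u*sin(7*pi*u/4)/(7*pi) - 8*sin(7*pi*u/4)/(7*pi) + 64*cos(7*pi*u/4)/(49*pi**2); evaluating from -4 to 4: ∫_{-4}^{4} (4*u - 2) cos(7*pi*u/4) du = (-64/(49*pi**2)) - (-64/(49*pi**2)) = 0.
Hence a_7 = (1/4)·(0) = 0.

0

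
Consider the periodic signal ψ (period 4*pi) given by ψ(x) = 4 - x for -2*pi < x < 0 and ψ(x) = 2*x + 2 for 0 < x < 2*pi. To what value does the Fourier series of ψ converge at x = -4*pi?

3

x = -4*pi differs from x = 0 by -1 full period(s), and the series is 4*pi-periodic.
At x = 0 the one-sided limits are ψ(0^-) = 4 and ψ(0^+) = 2.
By Dirichlet's theorem the series converges to their average, [(4) + (2)]/2 = 3.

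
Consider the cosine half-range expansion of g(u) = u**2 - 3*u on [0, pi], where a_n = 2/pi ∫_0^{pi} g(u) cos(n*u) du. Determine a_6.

a_6 = 2/pi ∫_0^{pi} (u**2 - 3*u) cos(6*u) du.
Integrating by parts twice (tabular method), an antiderivative of (u**2 - 3*u) cos(6*u) is u**2*sin(6*u)/6 - u*sin(6*u)/2 + u*cos(6*u)/18 - sin(6*u)/108 - cos(6*u)/12; evaluating from 0 to pi: ∫_{0}^{pi} (u**2 - 3*u) cos(6*u) du = (-1/12 + pi/18) - (-1/12) = pi/18.
Hence a_6 = (2/pi)·(pi/18) = 1/9.

1/9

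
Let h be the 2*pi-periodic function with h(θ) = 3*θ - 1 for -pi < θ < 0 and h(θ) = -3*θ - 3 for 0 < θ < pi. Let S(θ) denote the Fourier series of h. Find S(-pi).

-3*pi - 2

At θ = -pi the one-sided limits are h(-pi^-) = -3*pi - 3 and h(-pi^+) = -3*pi - 1.
By Dirichlet's theorem the series converges to their average, [(-3*pi - 3) + (-3*pi - 1)]/2 = -3*pi - 2.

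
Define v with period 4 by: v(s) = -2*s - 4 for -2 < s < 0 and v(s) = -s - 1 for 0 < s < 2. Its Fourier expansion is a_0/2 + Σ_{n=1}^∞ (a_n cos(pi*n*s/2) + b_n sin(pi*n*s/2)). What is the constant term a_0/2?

-2

a_0 = 1/2 ∫_{-2}^{2} v(s) ds = 1/2 · (-8) = -4.
So the constant term a_0/2 = -2.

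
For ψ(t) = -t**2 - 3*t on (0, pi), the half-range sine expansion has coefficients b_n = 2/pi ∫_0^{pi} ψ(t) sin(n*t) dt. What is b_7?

b_7 = 2/pi ∫_0^{pi} (-t**2 - 3*t) sin(7*t) dt.
Integrating by parts twice (tabular method), an antiderivative of (-t**2 - 3*t) sin(7*t) is t**2*cos(7*t)/7 - 2*t*sin(7*t)/49 + 3*t*cos(7*t)/7 - 3*sin(7*t)/49 - 2*cos(7*t)/343; evaluating from 0 to pi: ∫_{0}^{pi} (-t**2 - 3*t) sin(7*t) dt = (-pi**2/7 - 3*pi/7 + 2/343) - (-2/343) = -pi**2/7 - 3*pi/7 + 4/343.
Hence b_7 = (2/pi)·(-pi**2/7 - 3*pi/7 + 4/343) = 2*(-49*pi**2 - 147*pi + 4)/(343*pi).

2*(-49*pi**2 - 147*pi + 4)/(343*pi)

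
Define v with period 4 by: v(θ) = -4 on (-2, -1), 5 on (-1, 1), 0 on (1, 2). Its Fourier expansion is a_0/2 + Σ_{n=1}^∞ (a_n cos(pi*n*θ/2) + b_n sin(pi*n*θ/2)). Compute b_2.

-4/pi

b_2 = 1/2 ∫_{-2}^{2} v(θ) sin(pi*θ) dθ.
Split the integral at the breakpoints.
Directly, an antiderivative of (-4) sin(pi*θ) is 4*cos(pi*θ)/pi; evaluating from -2 to -1: ∫_{-2}^{-1} (-4) sin(pi*θ) dθ = (-4/pi) - (4/pi) = -8/pi.
Directly, an antiderivative of (5) sin(pi*θ) is -5*cos(pi*θ)/pi; evaluating from -1 to 1: ∫_{-1}^{1} (5) sin(pi*θ) dθ = (5/pi) - (5/pi) = 0.
∫_{1}^{2} (0) sin(pi*θ) dθ = 0.
Summing the pieces and multiplying by (1/2) gives b_2 = -4/pi.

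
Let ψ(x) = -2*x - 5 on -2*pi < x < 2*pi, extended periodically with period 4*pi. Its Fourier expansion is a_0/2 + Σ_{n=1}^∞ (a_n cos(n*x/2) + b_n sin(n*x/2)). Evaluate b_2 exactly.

4

b_2 = (1/(2*pi)) ∫_{-2*pi}^{2*pi} ψ(x) sin(x) dx.
Integrating by parts (boundary term plus one more integral), an antiderivative of (-2*x - 5) sin(x) is 2*x*cos(x) - 2*sin(x) + 5*cos(x); evaluating from -2*pi to 2*pi: ∫_{-2*pi}^{2*pi} (-2*x - 5) sin(x) dx = (5 + 4*pi) - (5 - 4*pi) = 8*pi.
Hence b_2 = (1/(2*pi))·(8*pi) = 4.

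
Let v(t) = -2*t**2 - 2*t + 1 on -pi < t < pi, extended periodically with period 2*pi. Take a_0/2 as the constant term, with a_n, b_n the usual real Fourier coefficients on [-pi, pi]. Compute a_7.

a_7 = 1/pi ∫_{-pi}^{pi} v(t) cos(7*t) dt.
Integrating by parts twice (tabular method), an antiderivative of (-2*t**2 - 2*t + 1) cos(7*t) is -2*t**2*sin(7*t)/7 - 2*t*sin(7*t)/7 - 4*t*cos(7*t)/49 + 53*sin(7*t)/343 - 2*cos(7*t)/49; evaluating from -pi to pi: ∫_{-pi}^{pi} (-2*t**2 - 2*t + 1) cos(7*t) dt = (2/49 + 4*pi/49) - (2/49 - 4*pi/49) = 8*pi/49.
Hence a_7 = (1/pi)·(8*pi/49) = 8/49.

8/49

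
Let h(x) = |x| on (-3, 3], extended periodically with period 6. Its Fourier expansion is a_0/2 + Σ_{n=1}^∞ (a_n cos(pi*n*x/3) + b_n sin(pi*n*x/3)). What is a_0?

3

a_0 = 1/3 ∫_{-3}^{3} h(x) dx = 1/3 · (9) = 3.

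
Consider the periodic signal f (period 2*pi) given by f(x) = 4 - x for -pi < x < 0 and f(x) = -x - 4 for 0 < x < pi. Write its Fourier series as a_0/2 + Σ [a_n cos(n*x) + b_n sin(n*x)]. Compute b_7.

2*(-8 - pi)/(7*pi)

b_7 = 1/pi ∫_{-pi}^{pi} f(x) sin(7*x) dx.
f is odd and sin(7*x) is odd, so the integrand is even and b_7 = 2/pi ∫_0^{pi} f(x) sin(7*x) dx.
Integrating by parts (boundary term plus one more integral), an antiderivative of (-x - 4) sin(7*x) is x*cos(7*x)/7 - sin(7*x)/49 + 4*cos(7*x)/7; evaluating from 0 to pi: ∫_{0}^{pi} (-x - 4) sin(7*x) dx = (-4/7 - pi/7) - (4/7) = -8/7 - pi/7.
Hence b_7 = (2/pi)·(-8/7 - pi/7) = 2*(-8 - pi)/(7*pi).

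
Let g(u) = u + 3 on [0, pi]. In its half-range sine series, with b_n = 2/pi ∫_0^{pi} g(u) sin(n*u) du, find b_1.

b_1 = 2/pi ∫_0^{pi} (u + 3) sin(u) du.
Integrating by parts (boundary term plus one more integral), an antiderivative of (u + 3) sin(u) is -u*cos(u) + sin(u) - 3*cos(u); evaluating from 0 to pi: ∫_{0}^{pi} (u + 3) sin(u) du = (3 + pi) - (-3) = pi + 6.
Hence b_1 = (2/pi)·(pi + 6) = 2 + 12/pi.

2 + 12/pi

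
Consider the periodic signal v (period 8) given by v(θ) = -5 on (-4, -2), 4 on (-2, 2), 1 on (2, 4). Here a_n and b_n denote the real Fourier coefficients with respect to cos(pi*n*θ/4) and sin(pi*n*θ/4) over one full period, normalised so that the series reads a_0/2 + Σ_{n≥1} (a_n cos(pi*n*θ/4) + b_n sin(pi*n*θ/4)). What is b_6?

-2/pi

b_6 = 1/4 ∫_{-4}^{4} v(θ) sin(3*pi*θ/2) dθ.
Split the integral at the breakpoints.
Directly, an antiderivative of (-5) sin(3*pi*θ/2) is 10*cos(3*pi*θ/2)/(3*pi); evaluating from -4 to -2: ∫_{-4}^{-2} (-5) sin(3*pi*θ/2) dθ = (-10/(3*pi)) - (10/(3*pi)) = -20/(3*pi).
Directly, an antiderivative of (4) sin(3*pi*θ/2) is -8*cos(3*pi*θ/2)/(3*pi); evaluating from -2 to 2: ∫_{-2}^{2} (4) sin(3*pi*θ/2) dθ = (8/(3*pi)) - (8/(3*pi)) = 0.
Directly, an antiderivative of (1) sin(3*pi*θ/2) is -2*cos(3*pi*θ/2)/(3*pi); evaluating from 2 to 4: ∫_{2}^{4} (1) sin(3*pi*θ/2) dθ = (-2/(3*pi)) - (2/(3*pi)) = -4/(3*pi).
Summing the pieces and multiplying by (1/4) gives b_6 = -2/pi.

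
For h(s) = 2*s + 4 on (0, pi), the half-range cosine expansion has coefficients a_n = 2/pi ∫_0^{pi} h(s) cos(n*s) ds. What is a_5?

a_5 = 2/pi ∫_0^{pi} (2*s + 4) cos(5*s) ds.
Integrating by parts (boundary term plus one more integral), an antiderivative of (2*s + 4) cos(5*s) is 2*s*sin(5*s)/5 + 4*sin(5*s)/5 + 2*cos(5*s)/25; evaluating from 0 to pi: ∫_{0}^{pi} (2*s + 4) cos(5*s) ds = (-2/25) - (2/25) = -4/25.
Hence a_5 = (2/pi)·(-4/25) = -8/(25*pi).

-8/(25*pi)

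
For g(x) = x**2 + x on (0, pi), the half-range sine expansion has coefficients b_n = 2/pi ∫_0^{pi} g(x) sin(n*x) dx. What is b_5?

b_5 = 2/pi ∫_0^{pi} (x**2 + x) sin(5*x) dx.
Integrating by parts twice (tabular method), an antiderivative of (x**2 + x) sin(5*x) is -x**2*cos(5*x)/5 + 2*x*sin(5*x)/25 - x*cos(5*x)/5 + sin(5*x)/25 + 2*cos(5*x)/125; evaluating from 0 to pi: ∫_{0}^{pi} (x**2 + x) sin(5*x) dx = (-2/125 + pi/5 + pi**2/5) - (2/125) = -4/125 + pi/5 + pi**2/5.
Hence b_5 = (2/pi)·(-4/125 + pi/5 + pi**2/5) = 2*(-4 + 25*pi + 25*pi**2)/(125*pi).

2*(-4 + 25*pi + 25*pi**2)/(125*pi)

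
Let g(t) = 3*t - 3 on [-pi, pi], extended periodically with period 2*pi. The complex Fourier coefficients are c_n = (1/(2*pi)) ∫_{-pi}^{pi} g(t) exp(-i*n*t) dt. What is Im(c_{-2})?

Since g is real-valued, Im(c_{-2}) = -(1/(2*pi)) ∫_{-pi}^{pi} g(t) sin(-2*t) dt = b_{2}/2.
Integrating by parts (boundary term plus one more integral), an antiderivative of (3*t - 3) sin(-2*t) is 3*t*cos(2*t)/2 - 3*sin(2*t)/4 - 3*cos(2*t)/2; evaluating from -pi to pi: ∫_{-pi}^{pi} (3*t - 3) sin(-2*t) dt = (-3/2 + 3*pi/2) - (-3*pi/2 - 3/2) = 3*pi.
Hence Im(c_{-2}) = (-1/(2*pi))·(3*pi) = -3/2.

-3/2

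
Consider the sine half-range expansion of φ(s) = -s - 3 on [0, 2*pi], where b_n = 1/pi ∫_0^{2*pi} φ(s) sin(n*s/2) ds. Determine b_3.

-4/3 - 4/pi

b_3 = 1/pi ∫_0^{2*pi} (-s - 3) sin(3*s/2) ds.
Integrating by parts (boundary term plus one more integral), an antiderivative of (-s - 3) sin(3*s/2) is 2*s*cos(3*s/2)/3 - 4*sin(3*s/2)/9 + 2*cos(3*s/2); evaluating from 0 to 2*pi: ∫_{0}^{2*pi} (-s - 3) sin(3*s/2) ds = (-4*pi/3 - 2) - (2) = -4*pi/3 - 4.
Hence b_3 = (1/pi)·(-4*pi/3 - 4) = -4/3 - 4/pi.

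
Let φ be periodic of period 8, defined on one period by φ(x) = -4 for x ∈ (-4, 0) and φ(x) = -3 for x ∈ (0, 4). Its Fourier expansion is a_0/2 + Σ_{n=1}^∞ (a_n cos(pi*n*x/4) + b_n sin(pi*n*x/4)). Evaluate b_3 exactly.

b_3 = 1/4 ∫_{-4}^{4} φ(x) sin(3*pi*x/4) dx.
Split the integral at the breakpoints.
Directly, an antiderivative of (-4) sin(3*pi*x/4) is 16*cos(3*pi*x/4)/(3*pi); evaluating from -4 to 0: ∫_{-4}^{0} (-4) sin(3*pi*x/4) dx = (16/(3*pi)) - (-16/(3*pi)) = 32/(3*pi).
Directly, an antiderivative of (-3) sin(3*pi*x/4) is 4*cos(3*pi*x/4)/pi; evaluating from 0 to 4: ∫_{0}^{4} (-3) sin(3*pi*x/4) dx = (-4/pi) - (4/pi) = -8/pi.
Summing the pieces and multiplying by (1/4) gives b_3 = 2/(3*pi).

2/(3*pi)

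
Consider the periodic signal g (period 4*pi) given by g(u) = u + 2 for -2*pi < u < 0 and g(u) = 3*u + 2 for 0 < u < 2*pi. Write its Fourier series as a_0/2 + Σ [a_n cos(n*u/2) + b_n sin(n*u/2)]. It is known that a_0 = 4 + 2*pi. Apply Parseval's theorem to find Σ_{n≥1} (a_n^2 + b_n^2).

34*pi**2/3

Parseval: a_0^2/2 + Σ_{n≥1} (a_n^2+b_n^2) = (1/(2*pi)) ∫_{-2*pi}^{2*pi} g(u)^2 du = 8 + 8*pi + 40*pi**2/3.
Subtract a_0^2/2 = 2*(2 + pi)**2: Σ (a_n^2+b_n^2) = 34*pi**2/3.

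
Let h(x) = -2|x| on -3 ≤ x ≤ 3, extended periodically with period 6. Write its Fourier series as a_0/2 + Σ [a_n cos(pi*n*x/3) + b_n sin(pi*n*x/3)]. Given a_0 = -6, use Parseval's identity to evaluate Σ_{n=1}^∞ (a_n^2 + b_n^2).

Parseval: a_0^2/2 + Σ_{n≥1} (a_n^2+b_n^2) = 1/3 ∫_{-3}^{3} h(x)^2 dx = 24.
Subtract a_0^2/2 = 18: Σ (a_n^2+b_n^2) = 6.

6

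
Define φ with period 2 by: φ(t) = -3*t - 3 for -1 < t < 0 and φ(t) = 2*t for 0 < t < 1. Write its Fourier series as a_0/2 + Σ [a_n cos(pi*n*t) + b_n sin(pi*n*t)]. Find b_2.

b_2 = ∫_{-1}^{1} φ(t) sin(2*pi*t) dt.
Split the integral at the breakpoints.
Integrating by parts (boundary term plus one more integral), an antiderivative of (-3*t - 3) sin(2*pi*t) is 3*t*cos(2*pi*t)/(2*pi) - 3*sin(2*pi*t)/(4*pi**2) + 3*cos(2*pi*t)/(2*pi); evaluating from -1 to 0: ∫_{-1}^{0} (-3*t - 3) sin(2*pi*t) dt = (3/(2*pi)) - (0) = 3/(2*pi).
Integrating by parts (boundary term plus one more integral), an antiderivative of (2*t) sin(2*pi*t) is -t*cos(2*pi*t)/pi + sin(2*pi*t)/(2*pi**2); evaluating from 0 to 1: ∫_{0}^{1} (2*t) sin(2*pi*t) dt = (-1/pi) - (0) = -1/pi.
Summing the pieces gives b_2 = 1/(2*pi).

1/(2*pi)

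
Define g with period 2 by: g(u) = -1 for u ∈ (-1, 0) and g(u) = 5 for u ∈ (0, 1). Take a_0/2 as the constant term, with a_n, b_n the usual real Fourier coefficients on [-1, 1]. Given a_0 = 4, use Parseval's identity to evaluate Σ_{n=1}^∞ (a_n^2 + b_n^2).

18

Parseval: a_0^2/2 + Σ_{n≥1} (a_n^2+b_n^2) = ∫_{-1}^{1} g(u)^2 du = 26.
Subtract a_0^2/2 = 8: Σ (a_n^2+b_n^2) = 18.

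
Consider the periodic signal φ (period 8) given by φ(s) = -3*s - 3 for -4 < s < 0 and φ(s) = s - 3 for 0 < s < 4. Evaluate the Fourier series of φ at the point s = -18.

3

s = -18 differs from s = -2 by -2 full period(s), and the series is 8-periodic.
φ is continuous at s = -2 with value 3, so the series converges to 3 there.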